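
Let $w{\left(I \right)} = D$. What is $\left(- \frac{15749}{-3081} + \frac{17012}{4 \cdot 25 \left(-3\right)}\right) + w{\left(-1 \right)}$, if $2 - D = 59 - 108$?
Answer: $- \frac{15277}{25675} \approx -0.59501$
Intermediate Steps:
$D = 51$ ($D = 2 - \left(59 - 108\right) = 2 - -49 = 2 + 49 = 51$)
$w{\left(I \right)} = 51$
$\left(- \frac{15749}{-3081} + \frac{17012}{4 \cdot 25 \left(-3\right)}\right) + w{\left(-1 \right)} = \left(- \frac{15749}{-3081} + \frac{17012}{4 \cdot 25 \left(-3\right)}\right) + 51 = \left(\left(-15749\right) \left(- \frac{1}{3081}\right) + \frac{17012}{100 \left(-3\right)}\right) + 51 = \left(\frac{15749}{3081} + \frac{17012}{-300}\right) + 51 = \left(\frac{15749}{3081} + 17012 \left(- \frac{1}{300}\right)\right) + 51 = \left(\frac{15749}{3081} - \frac{4253}{75}\right) + 51 = - \frac{1324702}{25675} + 51 = - \frac{15277}{25675}$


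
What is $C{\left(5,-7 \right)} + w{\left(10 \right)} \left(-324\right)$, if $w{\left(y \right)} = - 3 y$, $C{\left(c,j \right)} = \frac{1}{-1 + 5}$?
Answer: $\frac{38881}{4} \approx 9720.3$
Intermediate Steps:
$C{\left(c,j \right)} = \frac{1}{4}$
$C{\left(5,-7 \right)} + w{\left(10 \right)} \left(-324\right) = \frac{1}{4} + \left(-3\right) 10 \left(-324\right) = \frac{1}{4} - -9720 = \frac{1}{4} + 9720 = \frac{38881}{4}$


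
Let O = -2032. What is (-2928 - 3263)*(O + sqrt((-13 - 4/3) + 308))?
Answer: 12580112 - 6191*sqrt(2643)/3 ≈ 1.2474e+7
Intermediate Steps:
(-2928 - 3263)*(O + sqrt((-13 - 4/3) + 308)) = (-2928 - 3263)*(-2032 + sqrt((-13 - 4/3) + 308)) = -6191*(-2032 + sqrt((-13 + (1/3)*(-4)) + 308)) = -6191*(-2032 + sqrt((-13 - 4/3) + 308)) = -6191*(-2032 + sqrt(-43/3 + 308)) = -6191*(-2032 + sqrt(881/3)) = -6191*(-2032 + sqrt(2643)/3) = 12580112 - 6191*sqrt(2643)/3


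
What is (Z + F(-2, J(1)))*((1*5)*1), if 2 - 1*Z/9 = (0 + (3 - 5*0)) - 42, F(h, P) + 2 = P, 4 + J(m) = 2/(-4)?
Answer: 3625/2 ≈ 1812.5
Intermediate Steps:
J(m) = -9/2 (J(m) = -4 + 2/(-4) = -4 + 2*(-1/4) = -4 - 1/2 = -9/2)
F(h, P) = -2 + P
Z = 369 (Z = 18 - 9*((0 + (3 - 5*0)) - 42) = 18 - 9*((0 + (3 + 0)) - 42) = 18 - 9*((0 + 3) - 42) = 18 - 9*(3 - 42) = 18 - 9*(-39) = 18 + 351 = 369)
(Z + F(-2, J(1)))*((1*5)*1) = (369 + (-2 - 9/2))*((1*5)*1) = (369 - 13/2)*(5*1) = (725/2)*5 = 3625/2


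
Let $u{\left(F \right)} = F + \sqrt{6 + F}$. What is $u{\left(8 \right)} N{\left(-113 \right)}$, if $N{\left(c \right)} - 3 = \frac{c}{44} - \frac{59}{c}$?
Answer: $\frac{9486}{1243} + \frac{4743 \sqrt{14}}{4972} \approx 11.201$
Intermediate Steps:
$N{\left(c \right)} = 3 - \frac{59}{c} + \frac{c}{44}$ ($N{\left(c \right)} = 3 + \left(\frac{c}{44} - \frac{59}{c}\right) = 3 + \left(- \frac{59}{c} + \frac{c}{44}\right) = 3 - \frac{59}{c} + \frac{c}{44}$)
$u{\left(8 \right)} N{\left(-113 \right)} = \left(8 + \sqrt{6 + 8}\right) \left(3 - \frac{59}{-113} + \frac{1}{44} \left(-113\right)\right) = \left(8 + \sqrt{14}\right) \left(3 - - \frac{59}{113} - \frac{113}{44}\right) = \left(8 + \sqrt{14}\right) \left(3 + \frac{59}{113} - \frac{113}{44}\right) = \left(8 + \sqrt{14}\right) \frac{4743}{4972} = \frac{9486}{1243} + \frac{4743 \sqrt{14}}{4972}$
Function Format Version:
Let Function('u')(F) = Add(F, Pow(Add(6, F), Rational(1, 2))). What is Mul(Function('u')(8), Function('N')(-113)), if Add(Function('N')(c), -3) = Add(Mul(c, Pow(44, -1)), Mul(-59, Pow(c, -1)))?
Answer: Add(Rational(9486, 1243), Mul(Rational(4743, 4972), Pow(14, Rational(1, 2)))) ≈ 11.201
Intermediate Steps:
Function('N')(c) = Add(3, Mul(-59, Pow(c, -1)), Mul(Rational(1, 44), c)) (Function('N')(c) = Add(3, Add(Mul(c, Pow(44, -1)), Mul(-59, Pow(c, -1)))) = Add(3, Add(Mul(c, Rational(1, 44)), Mul(-59, Pow(c, -1)))) = Add(3, Add(Mul(Rational(1, 44), c), Mul(-59, Pow(c, -1)))) = Add(3, Add(Mul(-59, Pow(c, -1)), Mul(Rational(1, 44), c))) = Add(3, Mul(-59, Pow(c, -1)), Mul(Rational(1, 44), c)))
Mul(Function('u')(8), Function('N')(-113)) = Mul(Add(8, Pow(Add(6, 8), Rational(1, 2))), Add(3, Mul(-59, Pow(-113, -1)), Mul(Rational(1, 44), -113))) = Mul(Add(8, Pow(14, Rational(1, 2))), Add(3, Mul(-59, Rational(-1, 113)), Rational(-113, 44))) = Mul(Add(8, Pow(14, Rational(1, 2))), Add(3, Rational(59, 113), Rational(-113, 44))) = Mul(Add(8, Pow(14, Rational(1, 2))), Rational(4743, 4972)) = Add(Rational(9486, 1243), Mul(Rational(4743, 4972), Pow(14, Rational(1, 2))))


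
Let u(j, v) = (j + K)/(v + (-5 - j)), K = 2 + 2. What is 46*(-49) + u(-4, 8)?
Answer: -2254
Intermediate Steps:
K = 4
u(j, v) = (4 + j)/(-5 + v - j) (u(j, v) = (j + 4)/(v + (-5 - j)) = (4 + j)/(-5 + v - j))
46*(-49) + u(-4, 8) = 46*(-49) + (4 - 4)/(-5 + 8 - 1*(-4)) = -2254 + 0/(-5 + 8 + 4) = -2254 + 0/7 = -2254 + (⅐)*0 = -2254 + 0 = -2254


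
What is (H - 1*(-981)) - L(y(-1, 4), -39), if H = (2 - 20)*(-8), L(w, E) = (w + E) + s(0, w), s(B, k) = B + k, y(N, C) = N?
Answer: 1166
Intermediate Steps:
L(w, E) = E + 2*w (L(w, E) = (w + E) + (0 + w) = (E + w) + w = E + 2*w)
H = 144 (H = -18*(-8) = 144)
(H - 1*(-981)) - L(y(-1, 4), -39) = (144 - 1*(-981)) - (-39 + 2*(-1)) = (144 + 981) - (-39 - 2) = 1125 - 1*(-41) = 1125 + 41 = 1166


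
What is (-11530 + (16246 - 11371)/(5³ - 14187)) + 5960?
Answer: -78330215/14062 ≈ -5570.3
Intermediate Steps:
(-11530 + (16246 - 11371)/(5³ - 14187)) + 5960 = (-11530 + 4875/(125 - 14187)) + 5960 = (-11530 + 4875/(-14062)) + 5960 = (-11530 + 4875*(-1/14062)) + 5960 = (-11530 - 4875/14062) + 5960 = -162139735/14062 + 5960 = -78330215/14062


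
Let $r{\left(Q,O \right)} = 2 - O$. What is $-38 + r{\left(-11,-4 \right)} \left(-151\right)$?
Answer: $-944$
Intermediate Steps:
$-38 + r{\left(-11,-4 \right)} \left(-151\right) = -38 + \left(2 - -4\right) \left(-151\right) = -38 + \left(2 + 4\right) \left(-151\right) = -38 + 6 \left(-151\right) = -38 - 906 = -944$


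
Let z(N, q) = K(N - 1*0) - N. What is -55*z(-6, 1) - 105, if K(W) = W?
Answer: -105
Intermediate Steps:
z(N, q) = 0 (z(N, q) = (N - 1*0) - N = (N + 0) - N = N - N = 0)
-55*z(-6, 1) - 105 = -55*0 - 105 = 0 - 105 = -105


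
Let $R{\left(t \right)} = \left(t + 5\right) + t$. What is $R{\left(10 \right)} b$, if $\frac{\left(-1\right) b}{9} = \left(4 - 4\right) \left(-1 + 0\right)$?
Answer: $0$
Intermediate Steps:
$R{\left(t \right)} = 5 + 2 t$ ($R{\left(t \right)} = \left(5 + t\right) + t = 5 + 2 t$)
$b = 0$ ($b = - 9 \left(4 - 4\right) \left(-1 + 0\right) = - 9 \left(4 - 4\right) \left(-1\right) = - 9 \cdot 0 \left(-1\right) = \left(-9\right) 0 = 0$)
$R{\left(10 \right)} b = \left(5 + 2 \cdot 10\right) 0 = \left(5 + 20\right) 0 = 25 \cdot 0 = 0$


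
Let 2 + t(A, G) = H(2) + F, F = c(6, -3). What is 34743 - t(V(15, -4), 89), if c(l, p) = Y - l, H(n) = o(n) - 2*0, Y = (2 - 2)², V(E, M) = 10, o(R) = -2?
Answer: 34753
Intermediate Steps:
Y = 0 (Y = 0² = 0)
H(n) = -2 (H(n) = -2 - 2*0 = -2 + 0 = -2)
c(l, p) = -l (c(l, p) = 0 - l = -l)
F = -6 (F = -1*6 = -6)
t(A, G) = -10 (t(A, G) = -2 + (-2 - 6) = -2 - 8 = -10)
34743 - t(V(15, -4), 89) = 34743 - 1*(-10) = 34743 + 10 = 34753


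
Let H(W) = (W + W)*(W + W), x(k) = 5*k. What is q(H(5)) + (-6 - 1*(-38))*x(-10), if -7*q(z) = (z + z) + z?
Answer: -11500/7 ≈ -1642.9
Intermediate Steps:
H(W) = 4*W**2 (H(W) = (2*W)*(2*W) = 4*W**2)
q(z) = -3*z/7 (q(z) = -((z + z) + z)/7 = -(2*z + z)/7 = -3*z/7)
q(H(5)) + (-6 - 1*(-38))*x(-10) = -12*5**2/7 + (-6 - 1*(-38))*(5*(-10)) = -12*25/7 + (-6 + 38)*(-50) = -3/7*100 + 32*(-50) = -300/7 - 1600 = -11500/7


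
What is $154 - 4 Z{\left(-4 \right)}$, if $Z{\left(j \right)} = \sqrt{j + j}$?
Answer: $154 - 8 i \sqrt{2} \approx 154.0 - 11.314 i$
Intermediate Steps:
$Z{\left(j \right)} = \sqrt{2} \sqrt{j}$ ($Z{\left(j \right)} = \sqrt{2 j} = \sqrt{2} \sqrt{j}$)
$154 - 4 Z{\left(-4 \right)} = 154 - 4 \sqrt{2} \sqrt{-4} = 154 - 4 \sqrt{2} \cdot 2 i = 154 - 4 \cdot 2 i \sqrt{2} = 154 - 8 i \sqrt{2}$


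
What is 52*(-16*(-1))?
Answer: 832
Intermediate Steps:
52*(-16*(-1)) = 52*16 = 832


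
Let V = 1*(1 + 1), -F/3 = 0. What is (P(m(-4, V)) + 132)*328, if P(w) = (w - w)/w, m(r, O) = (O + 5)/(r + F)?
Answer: 43296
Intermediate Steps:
F = 0 (F = -3*0 = 0)
V = 2 (V = 1*2 = 2)
m(r, O) = (5 + O)/r (m(r, O) = (O + 5)/(r + 0) = (5 + O)/r)
P(w) = 0 (P(w) = 0/w = 0)
(P(m(-4, V)) + 132)*328 = (0 + 132)*328 = 132*328 = 43296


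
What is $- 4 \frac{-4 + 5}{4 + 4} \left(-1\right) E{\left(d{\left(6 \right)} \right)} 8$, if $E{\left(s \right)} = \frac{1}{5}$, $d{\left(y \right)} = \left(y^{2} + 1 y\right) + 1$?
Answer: $\frac{4}{5} \approx 0.8$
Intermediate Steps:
$d{\left(y \right)} = 1 + y + y^{2}$ ($d{\left(y \right)} = \left(y^{2} + y\right) + 1 = \left(y + y^{2}\right) + 1 = 1 + y + y^{2}$)
$E{\left(s \right)} = \frac{1}{5}$
$- 4 \frac{-4 + 5}{4 + 4} \left(-1\right) E{\left(d{\left(6 \right)} \right)} 8 = - 4 \frac{-4 + 5}{4 + 4} \left(-1\right) \frac{1}{5} \cdot 8 = - 4 \cdot 1 \cdot \frac{1}{8} \left(-1\right) \frac{1}{5} \cdot 8 = \left(-4\right) \frac{1}{8} \left(-1\right) \frac{1}{5} \cdot 8 = \left(- \frac{1}{2}\right) \left(-1\right) \frac{1}{5} \cdot 8 = \frac{1}{2} \cdot \frac{1}{5} \cdot 8 = \frac{1}{10} \cdot 8 = \frac{4}{5}$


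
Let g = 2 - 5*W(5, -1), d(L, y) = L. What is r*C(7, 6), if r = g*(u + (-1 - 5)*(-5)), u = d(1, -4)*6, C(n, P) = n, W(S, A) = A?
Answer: 1764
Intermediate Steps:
g = 7 (g = 2 - 5*(-1) = 2 + 5 = 7)
u = 6 (u = 1*6 = 6)
r = 252 (r = 7*(6 + (-1 - 5)*(-5)) = 7*(6 - 6*(-5)) = 7*(6 + 30) = 7*36 = 252)
r*C(7, 6) = 252*7 = 1764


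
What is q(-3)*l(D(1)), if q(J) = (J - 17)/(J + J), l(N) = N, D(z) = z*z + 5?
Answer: 20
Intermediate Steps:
D(z) = 5 + z² (D(z) = z² + 5 = 5 + z²)
q(J) = (-17 + J)/(2*J) (q(J) = (-17 + J)/((2*J)) = (-17 + J)*(1/(2*J)) = (-17 + J)/(2*J))
q(-3)*l(D(1)) = ((½)*(-17 - 3)/(-3))*(5 + 1²) = ((½)*(-⅓)*(-20))*(5 + 1) = (10/3)*6 = 20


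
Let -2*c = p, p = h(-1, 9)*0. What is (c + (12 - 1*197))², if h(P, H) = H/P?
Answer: 34225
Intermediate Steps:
p = 0 (p = (9/(-1))*0 = (9*(-1))*0 = -9*0 = 0)
c = 0 (c = -½*0 = 0)
(c + (12 - 1*197))² = (0 + (12 - 1*197))² = (0 + (12 - 197))² = (0 - 185)² = (-185)² = 34225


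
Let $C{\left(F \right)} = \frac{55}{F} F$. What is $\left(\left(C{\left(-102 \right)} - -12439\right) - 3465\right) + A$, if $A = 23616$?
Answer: $32645$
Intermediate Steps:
$C{\left(F \right)} = 55$
$\left(\left(C{\left(-102 \right)} - -12439\right) - 3465\right) + A = \left(\left(55 - -12439\right) - 3465\right) + 23616 = \left(\left(55 + 12439\right) - 3465\right) + 23616 = \left(12494 - 3465\right) + 23616 = 9029 + 23616 = 32645$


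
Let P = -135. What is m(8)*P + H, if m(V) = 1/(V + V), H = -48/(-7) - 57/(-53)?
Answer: -2997/5936 ≈ -0.50489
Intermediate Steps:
H = 2943/371 (H = -48*(-1/7) - 57*(-1/53) = 48/7 + 57/53 = 2943/371 ≈ 7.9326)
m(V) = 1/(2*V)
m(8)*P + H = ((1/2)/8)*(-135) + 2943/371 = ((1/2)*(1/8))*(-135) + 2943/371 = (1/16)*(-135) + 2943/371 = -135/16 + 2943/371 = -2997/5936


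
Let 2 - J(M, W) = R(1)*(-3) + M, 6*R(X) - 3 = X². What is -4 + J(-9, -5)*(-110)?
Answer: -1434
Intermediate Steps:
R(X) = ½ + X²/6
J(M, W) = 4 - M (J(M, W) = 2 - ((½ + (⅙)*1²)*(-3) + M) = 2 - ((½ + (⅙)*1)*(-3) + M) = 2 - ((½ + ⅙)*(-3) + M) = 2 - ((⅔)*(-3) + M) = 2 - (-2 + M) = 2 + (2 - M) = 4 - M)
-4 + J(-9, -5)*(-110) = -4 + (4 - 1*(-9))*(-110) = -4 + (4 + 9)*(-110) = -4 + 13*(-110) = -4 - 1430 = -1434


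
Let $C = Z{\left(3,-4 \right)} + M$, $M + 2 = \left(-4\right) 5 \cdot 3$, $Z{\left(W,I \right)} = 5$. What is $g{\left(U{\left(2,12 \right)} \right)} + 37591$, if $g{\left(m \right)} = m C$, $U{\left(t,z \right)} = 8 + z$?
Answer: $36451$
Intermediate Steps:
$M = -62$ ($M = -2 + \left(-4\right) 5 \cdot 3 = -2 - 60 = -62$)
$C = -57$ ($C = 5 - 62 = -57$)
$g{\left(m \right)} = - 57 m$ ($g{\left(m \right)} = m \left(-57\right) = - 57 m$)
$g{\left(U{\left(2,12 \right)} \right)} + 37591 = - 57 \left(8 + 12\right) + 37591 = \left(-57\right) 20 + 37591 = -1140 + 37591 = 36451$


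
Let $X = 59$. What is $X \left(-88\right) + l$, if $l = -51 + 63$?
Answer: $-5180$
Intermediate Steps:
$l = 12$
$X \left(-88\right) + l = 59 \left(-88\right) + 12 = -5192 + 12 = -5180$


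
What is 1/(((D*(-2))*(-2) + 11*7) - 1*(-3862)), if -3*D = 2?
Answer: 3/11809 ≈ 0.00025404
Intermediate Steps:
D = -⅔ (D = -⅓*2 = -⅔ ≈ -0.66667)
1/(((D*(-2))*(-2) + 11*7) - 1*(-3862)) = 1/((-⅔*(-2)*(-2) + 11*7) - 1*(-3862)) = 1/(((4/3)*(-2) + 77) + 3862) = 1/((-8/3 + 77) + 3862) = 1/(223/3 + 3862) = 1/(11809/3) = 3/11809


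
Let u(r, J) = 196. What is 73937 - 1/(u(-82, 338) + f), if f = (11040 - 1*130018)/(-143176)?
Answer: 1041826749981/14090737 ≈ 73937.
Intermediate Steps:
f = 59489/71588 (f = (11040 - 130018)*(-1/143176) = -118978*(-1/143176) = 59489/71588 ≈ 0.83099)
73937 - 1/(u(-82, 338) + f) = 73937 - 1/(196 + 59489/71588) = 73937 - 1/14090737/71588 = 73937 - 1*71588/14090737 = 73937 - 71588/14090737 = 1041826749981/14090737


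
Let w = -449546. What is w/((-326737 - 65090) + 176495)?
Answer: 224773/107666 ≈ 2.0877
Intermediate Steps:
w/((-326737 - 65090) + 176495) = -449546/((-326737 - 65090) + 176495) = -449546/(-391827 + 176495) = -449546/(-215332) = -449546*(-1/215332) = 224773/107666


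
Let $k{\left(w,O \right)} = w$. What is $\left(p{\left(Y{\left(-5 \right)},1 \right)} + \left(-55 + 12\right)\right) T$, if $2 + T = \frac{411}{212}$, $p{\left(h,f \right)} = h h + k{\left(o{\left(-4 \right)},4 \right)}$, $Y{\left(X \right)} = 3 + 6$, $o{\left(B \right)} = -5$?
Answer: $- \frac{429}{212} \approx -2.0236$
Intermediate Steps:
$Y{\left(X \right)} = 9$
$p{\left(h,f \right)} = -5 + h^{2}$ ($p{\left(h,f \right)} = h h - 5 = h^{2} - 5 = -5 + h^{2}$)
$T = - \frac{13}{212}$ ($T = -2 + \frac{411}{212} = - \frac{13}{212} \approx -0.061321$)
$\left(p{\left(Y{\left(-5 \right)},1 \right)} + \left(-55 + 12\right)\right) T = \left(\left(-5 + 9^{2}\right) + \left(-55 + 12\right)\right) \left(- \frac{13}{212}\right) = \left(\left(-5 + 81\right) - 43\right) \left(- \frac{13}{212}\right) = \left(76 - 43\right) \left(- \frac{13}{212}\right) = 33 \left(- \frac{13}{212}\right) = - \frac{429}{212}$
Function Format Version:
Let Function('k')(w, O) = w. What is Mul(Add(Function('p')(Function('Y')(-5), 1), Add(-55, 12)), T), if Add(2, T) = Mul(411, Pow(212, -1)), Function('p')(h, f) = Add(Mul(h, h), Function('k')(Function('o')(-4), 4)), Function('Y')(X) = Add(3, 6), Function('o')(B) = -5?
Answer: Rational(-429, 212) ≈ -2.0236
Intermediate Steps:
Function('Y')(X) = 9
Function('p')(h, f) = Add(-5, Pow(h, 2)) (Function('p')(h, f) = Add(Mul(h, h), -5) = Add(Pow(h, 2), -5) = Add(-5, Pow(h, 2)))
T = Rational(-13, 212) (T = Add(-2, Mul(411, Pow(212, -1))) = Add(-2, Mul(411, Rational(1, 212))) = Add(-2, Rational(411, 212)) = Rational(-13, 212) ≈ -0.061321)
Mul(Add(Function('p')(Function('Y')(-5), 1), Add(-55, 12)), T) = Mul(Add(Add(-5, Pow(9, 2)), Add(-55, 12)), Rational(-13, 212)) = Mul(Add(Add(-5, 81), -43), Rational(-13, 212)) = Mul(Add(76, -43), Rational(-13, 212)) = Mul(33, Rational(-13, 212)) = Rational(-429, 212)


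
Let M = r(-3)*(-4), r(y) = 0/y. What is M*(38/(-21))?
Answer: 0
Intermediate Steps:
r(y) = 0
M = 0 (M = 0*(-4) = 0)
M*(38/(-21)) = 0*(38/(-21)) = 0*(38*(-1/21)) = 0*(-38/21) = 0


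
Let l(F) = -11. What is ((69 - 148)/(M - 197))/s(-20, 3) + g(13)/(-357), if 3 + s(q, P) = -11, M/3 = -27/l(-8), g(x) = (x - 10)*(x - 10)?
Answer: -27289/496468 ≈ -0.054966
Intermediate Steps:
g(x) = (-10 + x)² (g(x) = (-10 + x)*(-10 + x) = (-10 + x)²)
M = 81/11 (M = 3*(-27/(-11)) = 3*(-27*(-1/11)) = 3*(27/11) = 81/11 ≈ 7.3636)
s(q, P) = -14 (s(q, P) = -3 - 11 = -14)
((69 - 148)/(M - 197))/s(-20, 3) + g(13)/(-357) = ((69 - 148)/(81/11 - 197))/(-14) + (-10 + 13)²/(-357) = -79/(-2086/11)*(-1/14) + 3²*(-1/357) = -79*(-11/2086)*(-1/14) + 9*(-1/357) = (869/2086)*(-1/14) - 3/119 = -869/29204 - 3/119 = -27289/496468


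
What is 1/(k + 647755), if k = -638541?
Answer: 1/9214 ≈ 0.00010853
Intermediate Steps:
1/(k + 647755) = 1/(-638541 + 647755) = 1/9214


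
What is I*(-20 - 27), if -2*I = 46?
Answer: 1081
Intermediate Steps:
I = -23 (I = -½*46 = -23)
I*(-20 - 27) = -23*(-20 - 27) = -23*(-47) = 1081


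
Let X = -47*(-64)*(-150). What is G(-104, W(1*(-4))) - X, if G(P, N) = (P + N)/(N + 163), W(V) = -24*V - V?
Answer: 118665596/263 ≈ 4.5120e+5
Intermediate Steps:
W(V) = -25*V
G(P, N) = (N + P)/(163 + N)
X = -451200 (X = 3008*(-150) = -451200)
G(-104, W(1*(-4))) - X = (-25*(-4) - 104)/(163 - 25*(-4)) - 1*(-451200) = (-25*(-4) - 104)/(163 - 25*(-4)) + 451200 = (100 - 104)/(163 + 100) + 451200 = -4/263 + 451200 = 118665596/263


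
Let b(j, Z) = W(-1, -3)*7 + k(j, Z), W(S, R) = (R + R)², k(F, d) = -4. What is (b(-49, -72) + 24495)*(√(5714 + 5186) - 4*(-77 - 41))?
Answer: 11678696 + 247430*√109 ≈ 1.4262e+7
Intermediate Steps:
W(S, R) = 4*R² (W(S, R) = (2*R)² = 4*R²)
b(j, Z) = 248 (b(j, Z) = (4*(-3)²)*7 - 4 = (4*9)*7 - 4 = 36*7 - 4 = 252 - 4 = 248)
(b(-49, -72) + 24495)*(√(5714 + 5186) - 4*(-77 - 41)) = (248 + 24495)*(√(5714 + 5186) - 4*(-77 - 41)) = 24743*(√10900 - 4*(-118)) = 24743*(10*√109 + 472) = 24743*(472 + 10*√109) = 11678696 + 247430*√109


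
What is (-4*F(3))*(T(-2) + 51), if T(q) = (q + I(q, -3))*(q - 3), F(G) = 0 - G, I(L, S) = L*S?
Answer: 372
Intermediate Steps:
F(G) = -G
T(q) = -2*q*(-3 + q) (T(q) = (q + q*(-3))*(q - 3) = (q - 3*q)*(-3 + q) = (-2*q)*(-3 + q) = -2*q*(-3 + q))
(-4*F(3))*(T(-2) + 51) = (-(-4)*3)*(2*(-2)*(3 - 1*(-2)) + 51) = (-4*(-3))*(2*(-2)*(3 + 2) + 51) = 12*(2*(-2)*5 + 51) = 12*(-20 + 51) = 12*31 = 372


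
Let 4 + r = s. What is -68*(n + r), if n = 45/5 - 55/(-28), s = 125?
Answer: -62815/7 ≈ -8973.6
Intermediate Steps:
n = 307/28 (n = 45*(⅕) - 55*(-1/28) = 9 + 55/28 = 307/28 ≈ 10.964)
r = 121 (r = -4 + 125 = 121)
-68*(n + r) = -68*(307/28 + 121) = -68*3695/28 = -62815/7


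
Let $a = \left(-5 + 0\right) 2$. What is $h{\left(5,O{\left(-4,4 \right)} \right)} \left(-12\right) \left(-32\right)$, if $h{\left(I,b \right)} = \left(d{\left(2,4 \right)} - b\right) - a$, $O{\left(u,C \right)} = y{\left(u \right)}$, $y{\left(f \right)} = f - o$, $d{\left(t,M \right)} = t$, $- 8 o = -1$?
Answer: $6192$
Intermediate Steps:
$o = \frac{1}{8}$ ($o = \left(- \frac{1}{8}\right) \left(-1\right) = \frac{1}{8} \approx 0.125$)
$y{\left(f \right)} = - \frac{1}{8} + f$ ($y{\left(f \right)} = f - \frac{1}{8} = - \frac{1}{8} + f$)
$O{\left(u,C \right)} = - \frac{1}{8} + u$
$a = -10$ ($a = \left(-5\right) 2 = -10$)
$h{\left(I,b \right)} = 12 - b$ ($h{\left(I,b \right)} = \left(2 - b\right) - -10 = \left(2 - b\right) + 10 = 12 - b$)
$h{\left(5,O{\left(-4,4 \right)} \right)} \left(-12\right) \left(-32\right) = \left(12 - \left(- \frac{1}{8} - 4\right)\right) \left(-12\right) \left(-32\right) = \left(12 - - \frac{33}{8}\right) \left(-12\right) \left(-32\right) = \left(12 + \frac{33}{8}\right) \left(-12\right) \left(-32\right) = \frac{129}{8} \left(-12\right) \left(-32\right) = \left(- \frac{387}{2}\right) \left(-32\right) = 6192$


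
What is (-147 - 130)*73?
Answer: -20221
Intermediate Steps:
(-147 - 130)*73 = -277*73 = -20221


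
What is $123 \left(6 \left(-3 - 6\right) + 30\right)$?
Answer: $-2952$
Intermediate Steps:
$123 \left(6 \left(-3 - 6\right) + 30\right) = 123 \left(6 \left(-9\right) + 30\right) = 123 \left(-54 + 30\right) = 123 \left(-24\right) = -2952$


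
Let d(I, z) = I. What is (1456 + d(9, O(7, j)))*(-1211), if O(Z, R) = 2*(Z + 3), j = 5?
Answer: -1774115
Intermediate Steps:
O(Z, R) = 6 + 2*Z (O(Z, R) = 2*(3 + Z) = 6 + 2*Z)
(1456 + d(9, O(7, j)))*(-1211) = (1456 + 9)*(-1211) = 1465*(-1211) = -1774115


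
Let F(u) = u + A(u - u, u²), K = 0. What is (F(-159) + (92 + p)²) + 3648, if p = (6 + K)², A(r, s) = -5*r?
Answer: 19873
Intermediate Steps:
F(u) = u (F(u) = u - 5*(u - u) = u - 5*0 = u + 0 = u)
p = 36 (p = (6 + 0)² = 6² = 36)
(F(-159) + (92 + p)²) + 3648 = (-159 + (92 + 36)²) + 3648 = (-159 + 128²) + 3648 = (-159 + 16384) + 3648 = 16225 + 3648 = 19873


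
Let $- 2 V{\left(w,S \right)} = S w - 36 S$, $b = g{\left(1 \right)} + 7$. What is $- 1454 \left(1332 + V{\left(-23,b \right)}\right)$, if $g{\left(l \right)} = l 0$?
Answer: $-2236979$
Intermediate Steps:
$g{\left(l \right)} = 0$
$b = 7$ ($b = 0 + 7 = 7$)
$V{\left(w,S \right)} = 18 S - \frac{S w}{2}$ ($V{\left(w,S \right)} = - \frac{S w - 36 S}{2} = - \frac{- 36 S + S w}{2} = 18 S - \frac{S w}{2}$)
$- 1454 \left(1332 + V{\left(-23,b \right)}\right) = - 1454 \left(1332 + \frac{1}{2} \cdot 7 \left(36 - -23\right)\right) = - 1454 \left(1332 + \frac{1}{2} \cdot 7 \left(36 + 23\right)\right) = - 1454 \left(1332 + \frac{1}{2} \cdot 7 \cdot 59\right) = - 1454 \left(1332 + \frac{413}{2}\right) = \left(-1454\right) \frac{3077}{2} = -2236979$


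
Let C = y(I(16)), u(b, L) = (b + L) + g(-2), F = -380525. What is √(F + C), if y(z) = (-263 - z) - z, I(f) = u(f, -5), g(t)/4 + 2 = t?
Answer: I*√380778 ≈ 617.07*I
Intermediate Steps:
g(t) = -8 + 4*t
u(b, L) = -16 + L + b (u(b, L) = (b + L) + (-8 + 4*(-2)) = (L + b) + (-8 - 8) = (L + b) - 16 = -16 + L + b)
I(f) = -21 + f (I(f) = -16 - 5 + f = -21 + f)
y(z) = -263 - 2*z
C = -253 (C = -263 - 2*(-21 + 16) = -263 - 2*(-5) = -263 + 10 = -253)
√(F + C) = √(-380525 - 253) = √(-380778) = I*√380778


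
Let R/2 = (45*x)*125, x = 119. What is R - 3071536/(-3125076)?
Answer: 1045924641634/781269 ≈ 1.3388e+6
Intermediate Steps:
R = 1338750 (R = 2*((45*119)*125) = 2*(5355*125) = 2*669375 = 1338750)
R - 3071536/(-3125076) = 1338750 - 3071536/(-3125076) = 1338750 - 3071536*(-1/3125076) = 1338750 + 767884/781269 = 1045924641634/781269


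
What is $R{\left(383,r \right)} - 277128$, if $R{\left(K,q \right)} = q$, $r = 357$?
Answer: $-276771$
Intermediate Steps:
$R{\left(383,r \right)} - 277128 = 357 - 277128 = -276771$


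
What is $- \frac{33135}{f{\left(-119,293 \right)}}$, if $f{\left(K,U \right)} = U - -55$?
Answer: $- \frac{11045}{116} \approx -95.216$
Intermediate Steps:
$f{\left(K,U \right)} = 55 + U$ ($f{\left(K,U \right)} = U + 55 = 55 + U$)
$- \frac{33135}{f{\left(-119,293 \right)}} = - \frac{33135}{55 + 293} = - \frac{33135}{348} = \left(-33135\right) \frac{1}{348} = - \frac{11045}{116}$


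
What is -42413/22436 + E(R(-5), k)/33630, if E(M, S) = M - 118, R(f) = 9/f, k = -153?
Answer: -3572592557/1886306700 ≈ -1.8940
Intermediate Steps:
E(M, S) = -118 + M
-42413/22436 + E(R(-5), k)/33630 = -42413/22436 + (-118 + 9/(-5))/33630 = -42413*1/22436 + (-118 + 9*(-⅕))*(1/33630) = -42413/22436 + (-118 - 9/5)*(1/33630) = -42413/22436 - 599/5*1/33630 = -42413/22436 - 599/168150 = -3572592557/1886306700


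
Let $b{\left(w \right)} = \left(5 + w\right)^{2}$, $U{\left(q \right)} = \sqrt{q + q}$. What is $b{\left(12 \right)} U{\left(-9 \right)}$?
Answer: $867 i \sqrt{2} \approx 1226.1 i$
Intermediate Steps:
$U{\left(q \right)} = \sqrt{2} \sqrt{q}$ ($U{\left(q \right)} = \sqrt{2 q} = \sqrt{2} \sqrt{q}$)
$b{\left(12 \right)} U{\left(-9 \right)} = \left(5 + 12\right)^{2} \sqrt{2} \sqrt{-9} = 17^{2} \sqrt{2} \cdot 3 i = 289 \cdot 3 i \sqrt{2} = 867 i \sqrt{2}$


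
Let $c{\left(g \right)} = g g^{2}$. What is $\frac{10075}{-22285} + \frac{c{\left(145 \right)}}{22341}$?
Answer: $\frac{13542704510}{99573837} \approx 136.01$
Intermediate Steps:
$c{\left(g \right)} = g^{3}$
$\frac{10075}{-22285} + \frac{c{\left(145 \right)}}{22341} = \frac{10075}{-22285} + \frac{145^{3}}{22341} = 10075 \left(- \frac{1}{22285}\right) + 3048625 \cdot \frac{1}{22341} = - \frac{2015}{4457} + \frac{3048625}{22341} = \frac{13542704510}{99573837}$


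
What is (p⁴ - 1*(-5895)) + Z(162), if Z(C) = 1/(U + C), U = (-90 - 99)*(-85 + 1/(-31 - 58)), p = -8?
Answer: 14430920561/1444392 ≈ 9991.0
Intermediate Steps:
U = 1429974/89 (U = -189*(-85 + 1/(-89)) = -189*(-85 - 1/89) = -189*(-7566/89) = 1429974/89 ≈ 16067.)
Z(C) = 1/(1429974/89 + C)
(p⁴ - 1*(-5895)) + Z(162) = ((-8)⁴ - 1*(-5895)) + 89/(1429974 + 89*162) = (4096 + 5895) + 89/(1429974 + 14418) = 9991 + 89/1444392 = 14430920561/1444392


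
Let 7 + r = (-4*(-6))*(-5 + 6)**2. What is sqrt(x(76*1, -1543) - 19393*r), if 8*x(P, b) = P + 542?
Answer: I*sqrt(1318415)/2 ≈ 574.11*I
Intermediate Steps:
x(P, b) = 271/4 + P/8 (x(P, b) = (P + 542)/8 = (542 + P)/8 = 271/4 + P/8)
r = 17 (r = -7 + (-4*(-6))*(-5 + 6)**2 = -7 + 24*1**2 = -7 + 24*1 = -7 + 24 = 17)
sqrt(x(76*1, -1543) - 19393*r) = sqrt((271/4 + (76*1)/8) - 19393*17) = sqrt((271/4 + (1/8)*76) - 329681) = sqrt((271/4 + 19/2) - 329681) = sqrt(309/4 - 329681) = sqrt(-1318415/4) = I*sqrt(1318415)/2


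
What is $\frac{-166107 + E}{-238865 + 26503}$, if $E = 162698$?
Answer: $\frac{3409}{212362} \approx 0.016053$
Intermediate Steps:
$\frac{-166107 + E}{-238865 + 26503} = \frac{-166107 + 162698}{-238865 + 26503} = - \frac{3409}{-212362} = \left(-3409\right) \left(- \frac{1}{212362}\right) = \frac{3409}{212362}$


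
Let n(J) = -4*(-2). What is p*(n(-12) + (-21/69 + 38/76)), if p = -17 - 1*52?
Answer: -1131/2 ≈ -565.50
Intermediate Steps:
p = -69 (p = -17 - 52 = -69)
n(J) = 8
p*(n(-12) + (-21/69 + 38/76)) = -69*(8 + (-21/69 + 38/76)) = -69*(8 + (-21*1/69 + 38*(1/76))) = -69*(8 + (-7/23 + ½)) = -69*(8 + 9/46) = -69*377/46 = -1131/2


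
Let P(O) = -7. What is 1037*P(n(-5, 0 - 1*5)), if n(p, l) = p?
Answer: -7259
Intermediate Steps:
1037*P(n(-5, 0 - 1*5)) = 1037*(-7) = -7259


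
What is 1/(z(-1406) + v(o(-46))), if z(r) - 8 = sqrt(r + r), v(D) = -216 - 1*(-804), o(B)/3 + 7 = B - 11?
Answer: 149/89507 - I*sqrt(703)/179014 ≈ 0.0016647 - 0.00014811*I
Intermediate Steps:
o(B) = -54 + 3*B (o(B) = -21 + 3*(B - 11) = -21 + 3*(-11 + B) = -21 + (-33 + 3*B) = -54 + 3*B)
v(D) = 588 (v(D) = -216 + 804 = 588)
z(r) = 8 + sqrt(2)*sqrt(r) (z(r) = 8 + sqrt(r + r) = 8 + sqrt(2*r) = 8 + sqrt(2)*sqrt(r))
1/(z(-1406) + v(o(-46))) = 1/((8 + sqrt(2)*sqrt(-1406)) + 588) = 1/((8 + sqrt(2)*(I*sqrt(1406))) + 588) = 1/((8 + 2*I*sqrt(703)) + 588) = 1/(596 + 2*I*sqrt(703))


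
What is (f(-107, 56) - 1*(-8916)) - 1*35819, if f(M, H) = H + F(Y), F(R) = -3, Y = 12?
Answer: -26850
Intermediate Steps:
f(M, H) = -3 + H (f(M, H) = H - 3 = -3 + H)
(f(-107, 56) - 1*(-8916)) - 1*35819 = ((-3 + 56) - 1*(-8916)) - 1*35819 = (53 + 8916) - 35819 = 8969 - 35819 = -26850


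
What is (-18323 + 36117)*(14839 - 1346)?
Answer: 240094442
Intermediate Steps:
(-18323 + 36117)*(14839 - 1346) = 17794*13493 = 240094442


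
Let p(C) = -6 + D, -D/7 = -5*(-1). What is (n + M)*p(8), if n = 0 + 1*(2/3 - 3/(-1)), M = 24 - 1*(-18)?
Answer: -5617/3 ≈ -1872.3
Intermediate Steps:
D = -35 (D = -(-35)*(-1) = -7*5 = -35)
M = 42 (M = 24 + 18 = 42)
n = 11/3 (n = 0 + 1*(2*(1/3) - 3*(-1)) = 0 + 1*(2/3 + 3) = 0 + 1*(11/3) = 0 + 11/3 = 11/3 ≈ 3.6667)
p(C) = -41 (p(C) = -6 - 35 = -41)
(n + M)*p(8) = (11/3 + 42)*(-41) = (137/3)*(-41) = -5617/3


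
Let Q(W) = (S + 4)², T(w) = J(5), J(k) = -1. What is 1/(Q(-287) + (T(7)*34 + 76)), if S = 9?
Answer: 1/211 ≈ 0.0047393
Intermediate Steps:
T(w) = -1
Q(W) = 169 (Q(W) = (9 + 4)² = 13² = 169)
1/(Q(-287) + (T(7)*34 + 76)) = 1/(169 + (-1*34 + 76)) = 1/(169 + (-34 + 76)) = 1/(169 + 42) = 1/211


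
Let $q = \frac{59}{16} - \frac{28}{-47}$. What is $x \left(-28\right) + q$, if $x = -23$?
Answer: $\frac{487509}{752} \approx 648.28$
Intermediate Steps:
$q = \frac{3221}{752}$ ($q = 59 \cdot \frac{1}{16} - - \frac{28}{47} = \frac{59}{16} + \frac{28}{47} = \frac{3221}{752} \approx 4.2832$)
$x \left(-28\right) + q = \left(-23\right) \left(-28\right) + \frac{3221}{752} = 644 + \frac{3221}{752} = \frac{487509}{752}$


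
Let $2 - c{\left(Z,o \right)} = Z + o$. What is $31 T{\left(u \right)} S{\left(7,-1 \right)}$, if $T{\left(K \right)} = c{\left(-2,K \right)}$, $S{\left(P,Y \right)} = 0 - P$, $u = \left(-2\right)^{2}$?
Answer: $0$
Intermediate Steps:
$c{\left(Z,o \right)} = 2 - Z - o$ ($c{\left(Z,o \right)} = 2 - \left(Z + o\right) = 2 - Z - o$)
$u = 4$
$S{\left(P,Y \right)} = - P$
$T{\left(K \right)} = 4 - K$ ($T{\left(K \right)} = 2 - -2 - K = 2 + 2 - K = 4 - K$)
$31 T{\left(u \right)} S{\left(7,-1 \right)} = 31 \left(4 - 4\right) \left(\left(-1\right) 7\right) = 31 \left(4 - 4\right) \left(-7\right) = 31 \cdot 0 \left(-7\right) = 0 \left(-7\right) = 0$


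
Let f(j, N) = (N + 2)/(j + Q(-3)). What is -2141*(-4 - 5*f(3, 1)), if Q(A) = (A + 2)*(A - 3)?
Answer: 36397/3 ≈ 12132.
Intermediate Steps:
Q(A) = (-3 + A)*(2 + A) (Q(A) = (2 + A)*(-3 + A) = (-3 + A)*(2 + A))
f(j, N) = (2 + N)/(6 + j) (f(j, N) = (N + 2)/(j + (-6 + (-3)² - 1*(-3))) = (2 + N)/(j + (-6 + 9 + 3)) = (2 + N)/(j + 6) = (2 + N)/(6 + j))
-2141*(-4 - 5*f(3, 1)) = -2141*(-4 - 5*(2 + 1)/(6 + 3)) = -2141*(-4 - 5*3/9) = -2141*(-4 - 5*⅓) = -2141*(-4 - 5/3) = -2141*(-17/3) = 36397/3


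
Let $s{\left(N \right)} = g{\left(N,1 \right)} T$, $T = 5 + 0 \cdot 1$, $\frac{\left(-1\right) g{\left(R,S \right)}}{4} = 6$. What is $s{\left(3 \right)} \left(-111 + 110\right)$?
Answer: $120$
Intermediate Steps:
$g{\left(R,S \right)} = -24$ ($g{\left(R,S \right)} = \left(-4\right) 6 = -24$)
$T = 5$ ($T = 5 + 0 = 5$)
$s{\left(N \right)} = -120$ ($s{\left(N \right)} = \left(-24\right) 5 = -120$)
$s{\left(3 \right)} \left(-111 + 110\right) = - 120 \left(-111 + 110\right) = \left(-120\right) \left(-1\right) = 120$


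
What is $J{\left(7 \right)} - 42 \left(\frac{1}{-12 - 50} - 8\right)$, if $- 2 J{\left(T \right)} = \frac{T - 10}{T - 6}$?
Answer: $\frac{20967}{62} \approx 338.18$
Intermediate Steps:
$J{\left(T \right)} = - \frac{-10 + T}{2 \left(-6 + T\right)}$ ($J{\left(T \right)} = - \frac{\left(T - 10\right) \frac{1}{T - 6}}{2} = - \frac{\left(-10 + T\right) \frac{1}{-6 + T}}{2} = - \frac{\frac{1}{-6 + T} \left(-10 + T\right)}{2} = - \frac{-10 + T}{2 \left(-6 + T\right)}$)
$J{\left(7 \right)} - 42 \left(\frac{1}{-12 - 50} - 8\right) = \frac{10 - 7}{2 \left(-6 + 7\right)} - 42 \left(\frac{1}{-12 - 50} - 8\right) = \frac{10 - 7}{2 \cdot 1} - 42 \left(\frac{1}{-62} - 8\right) = \frac{1}{2} \cdot 1 \cdot 3 - 42 \left(- \frac{1}{62} - 8\right) = \frac{3}{2} - - \frac{10437}{31} = \frac{3}{2} + \frac{10437}{31} = \frac{20967}{62}$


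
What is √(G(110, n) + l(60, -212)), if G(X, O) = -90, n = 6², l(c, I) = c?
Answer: I*√30 ≈ 5.4772*I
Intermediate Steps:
n = 36
√(G(110, n) + l(60, -212)) = √(-90 + 60) = √(-30) = I*√30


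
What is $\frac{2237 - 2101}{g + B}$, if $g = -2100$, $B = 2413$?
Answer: $\frac{136}{313} \approx 0.4345$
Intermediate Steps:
$\frac{2237 - 2101}{g + B} = \frac{2237 - 2101}{-2100 + 2413} = \frac{136}{313}$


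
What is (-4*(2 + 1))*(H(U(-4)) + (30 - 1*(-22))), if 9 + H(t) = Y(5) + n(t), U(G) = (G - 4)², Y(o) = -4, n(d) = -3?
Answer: -432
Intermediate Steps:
U(G) = (-4 + G)²
H(t) = -16 (H(t) = -9 + (-4 - 3) = -9 - 7 = -16)
(-4*(2 + 1))*(H(U(-4)) + (30 - 1*(-22))) = (-4*(2 + 1))*(-16 + (30 - 1*(-22))) = (-4*3)*(-16 + (30 + 22)) = -12*(-16 + 52) = -12*36 = -432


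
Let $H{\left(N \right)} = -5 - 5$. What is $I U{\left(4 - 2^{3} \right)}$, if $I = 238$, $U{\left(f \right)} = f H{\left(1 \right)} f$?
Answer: $-38080$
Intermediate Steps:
$H{\left(N \right)} = -10$ ($H{\left(N \right)} = -5 - 5 = -10$)
$U{\left(f \right)} = - 10 f^{2}$ ($U{\left(f \right)} = f \left(-10\right) f = - 10 f f = - 10 f^{2}$)
$I U{\left(4 - 2^{3} \right)} = 238 \left(- 10 \left(4 - 2^{3}\right)^{2}\right) = 238 \left(- 10 \left(4 - 8\right)^{2}\right) = 238 \left(- 10 \left(-4\right)^{2}\right) = 238 \left(\left(-10\right) 16\right) = 238 \left(-160\right) = -38080$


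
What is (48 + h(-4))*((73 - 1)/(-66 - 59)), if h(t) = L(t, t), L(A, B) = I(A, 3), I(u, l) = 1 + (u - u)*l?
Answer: -3528/125 ≈ -28.224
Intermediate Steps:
I(u, l) = 1 (I(u, l) = 1 + 0*l = 1 + 0 = 1)
L(A, B) = 1
h(t) = 1
(48 + h(-4))*((73 - 1)/(-66 - 59)) = (48 + 1)*((73 - 1)/(-66 - 59)) = 49*(72/(-125)) = 49*(72*(-1/125)) = 49*(-72/125) = -3528/125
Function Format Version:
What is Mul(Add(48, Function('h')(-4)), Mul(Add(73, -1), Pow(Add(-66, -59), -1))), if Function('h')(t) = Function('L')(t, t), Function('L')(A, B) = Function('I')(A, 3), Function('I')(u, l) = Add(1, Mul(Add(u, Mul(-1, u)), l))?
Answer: Rational(-3528, 125) ≈ -28.224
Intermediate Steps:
Function('I')(u, l) = 1 (Function('I')(u, l) = Add(1, Mul(0, l)) = Add(1, 0) = 1)
Function('L')(A, B) = 1
Function('h')(t) = 1
Mul(Add(48, Function('h')(-4)), Mul(Add(73, -1), Pow(Add(-66, -59), -1))) = Mul(Add(48, 1), Mul(Add(73, -1), Pow(Add(-66, -59), -1))) = Mul(49, Mul(72, Pow(-125, -1))) = Mul(49, Mul(72, Rational(-1, 125))) = Mul(49, Rational(-72, 125)) = Rational(-3528, 125)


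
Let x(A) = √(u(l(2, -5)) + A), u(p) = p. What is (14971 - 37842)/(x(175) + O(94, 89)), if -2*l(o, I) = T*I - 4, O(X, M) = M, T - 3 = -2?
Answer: -4071038/15483 + 22871*√718/15483 ≈ -223.35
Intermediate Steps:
T = 1 (T = 3 - 2 = 1)
l(o, I) = 2 - I/2 (l(o, I) = -(1*I - 4)/2 = -(I - 4)/2 = -(-4 + I)/2 = 2 - I/2)
x(A) = √(9/2 + A) (x(A) = √((2 - ½*(-5)) + A) = √((2 + 5/2) + A) = √(9/2 + A))
(14971 - 37842)/(x(175) + O(94, 89)) = (14971 - 37842)/(√(18 + 4*175)/2 + 89) = -22871/(√(18 + 700)/2 + 89) = -22871/(√718/2 + 89) = -22871/(89 + √718/2)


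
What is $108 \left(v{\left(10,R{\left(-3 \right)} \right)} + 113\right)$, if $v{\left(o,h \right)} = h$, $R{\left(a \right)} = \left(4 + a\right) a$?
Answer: $11880$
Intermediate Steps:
$R{\left(a \right)} = a \left(4 + a\right)$
$108 \left(v{\left(10,R{\left(-3 \right)} \right)} + 113\right) = 108 \left(- 3 \left(4 - 3\right) + 113\right) = 108 \left(\left(-3\right) 1 + 113\right) = 108 \left(-3 + 113\right) = 108 \cdot 110 = 11880$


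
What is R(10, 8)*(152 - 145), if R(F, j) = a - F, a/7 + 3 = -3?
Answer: -364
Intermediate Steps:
a = -42 (a = -21 + 7*(-3) = -21 - 21 = -42)
R(F, j) = -42 - F
R(10, 8)*(152 - 145) = (-42 - 1*10)*(152 - 145) = (-42 - 10)*7 = -52*7 = -364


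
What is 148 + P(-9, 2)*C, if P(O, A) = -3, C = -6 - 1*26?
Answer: 244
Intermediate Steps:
C = -32 (C = -6 - 26 = -32)
148 + P(-9, 2)*C = 148 - 3*(-32) = 148 + 96 = 244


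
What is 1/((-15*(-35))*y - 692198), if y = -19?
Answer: -1/702173 ≈ -1.4242e-6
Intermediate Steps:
1/((-15*(-35))*y - 692198) = 1/(-15*(-35)*(-19) - 692198) = 1/(525*(-19) - 692198) = 1/(-9975 - 692198) = 1/(-702173) = -1/702173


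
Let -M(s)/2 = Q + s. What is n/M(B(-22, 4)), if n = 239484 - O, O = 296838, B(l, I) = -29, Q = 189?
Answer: 28677/160 ≈ 179.23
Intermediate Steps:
M(s) = -378 - 2*s (M(s) = -2*(189 + s) = -378 - 2*s)
n = -57354 (n = 239484 - 1*296838 = 239484 - 296838 = -57354)
n/M(B(-22, 4)) = -57354/(-378 - 2*(-29)) = -57354/(-378 + 58) = -57354/(-320) = -57354*(-1/320) = 28677/160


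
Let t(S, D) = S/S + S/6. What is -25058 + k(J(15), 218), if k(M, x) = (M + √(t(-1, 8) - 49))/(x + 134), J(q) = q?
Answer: -8820401/352 + 17*I*√6/2112 ≈ -25058.0 + 0.019717*I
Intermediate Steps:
t(S, D) = 1 + S/6 (t(S, D) = 1 + S*(⅙) = 1 + S/6)
k(M, x) = (M + 17*I*√6/6)/(134 + x) (k(M, x) = (M + √((1 + (⅙)*(-1)) - 49))/(x + 134) = (M + √((1 - ⅙) - 49))/(134 + x) = (M + √(⅚ - 49))/(134 + x) = (M + √(-289/6))/(134 + x) = (M + 17*I*√6/6)/(134 + x))
-25058 + k(J(15), 218) = -25058 + (15 + 17*I*√6/6)/(134 + 218) = -25058 + (15 + 17*I*√6/6)/352 = -25058 + (15/352 + 17*I*√6/2112) = -8820401/352 + 17*I*√6/2112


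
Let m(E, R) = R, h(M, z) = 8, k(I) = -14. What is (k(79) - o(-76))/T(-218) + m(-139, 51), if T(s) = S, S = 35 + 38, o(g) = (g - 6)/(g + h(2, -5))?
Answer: 126065/2482 ≈ 50.792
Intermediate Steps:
o(g) = (-6 + g)/(8 + g) (o(g) = (g - 6)/(g + 8) = (-6 + g)/(8 + g))
S = 73
T(s) = 73
(k(79) - o(-76))/T(-218) + m(-139, 51) = (-14 - (-6 - 76)/(8 - 76))/73 + 51 = (-14 - (-82)/(-68))*(1/73) + 51 = (-14 - (-1)*(-82)/68)*(1/73) + 51 = (-14 - 1*41/34)*(1/73) + 51 = (-14 - 41/34)*(1/73) + 51 = -517/34*1/73 + 51 = -517/2482 + 51 = 126065/2482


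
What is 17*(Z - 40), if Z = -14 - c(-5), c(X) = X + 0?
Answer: -833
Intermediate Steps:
c(X) = X
Z = -9 (Z = -14 - 1*(-5) = -14 + 5 = -9)
17*(Z - 40) = 17*(-9 - 40) = 17*(-49) = -833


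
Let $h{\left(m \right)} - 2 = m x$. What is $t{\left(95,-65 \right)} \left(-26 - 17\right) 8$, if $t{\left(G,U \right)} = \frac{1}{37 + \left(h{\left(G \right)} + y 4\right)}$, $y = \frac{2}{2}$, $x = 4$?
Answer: $- \frac{344}{423} \approx -0.81324$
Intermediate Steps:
$h{\left(m \right)} = 2 + 4 m$ ($h{\left(m \right)} = 2 + m 4 = 2 + 4 m$)
$y = 1$ ($y = 2 \cdot \frac{1}{2} = 1$)
$t{\left(G,U \right)} = \frac{1}{43 + 4 G}$ ($t{\left(G,U \right)} = \frac{1}{37 + \left(\left(2 + 4 G\right) + 1 \cdot 4\right)} = \frac{1}{37 + \left(\left(2 + 4 G\right) + 4\right)} = \frac{1}{37 + \left(6 + 4 G\right)} = \frac{1}{43 + 4 G}$)
$t{\left(95,-65 \right)} \left(-26 - 17\right) 8 = \frac{\left(-26 - 17\right) 8}{43 + 4 \cdot 95} = \frac{\left(-43\right) 8}{43 + 380} = \frac{1}{423} \left(-344\right) = - \frac{344}{423}$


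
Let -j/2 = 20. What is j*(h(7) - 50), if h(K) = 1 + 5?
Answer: 1760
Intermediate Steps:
j = -40 (j = -2*20 = -40)
h(K) = 6
j*(h(7) - 50) = -40*(6 - 50) = -40*(-44) = 1760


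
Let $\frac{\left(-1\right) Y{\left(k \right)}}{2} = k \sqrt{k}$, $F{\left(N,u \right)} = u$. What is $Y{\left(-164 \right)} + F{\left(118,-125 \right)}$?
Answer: $-125 + 656 i \sqrt{41} \approx -125.0 + 4200.5 i$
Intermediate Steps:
$Y{\left(k \right)} = - 2 k^{\frac{3}{2}}$ ($Y{\left(k \right)} = - 2 k \sqrt{k} = - 2 k^{\frac{3}{2}}$)
$Y{\left(-164 \right)} + F{\left(118,-125 \right)} = - 2 \left(-164\right)^{\frac{3}{2}} - 125 = - 2 \left(- 328 i \sqrt{41}\right) - 125 = 656 i \sqrt{41} - 125 = -125 + 656 i \sqrt{41}$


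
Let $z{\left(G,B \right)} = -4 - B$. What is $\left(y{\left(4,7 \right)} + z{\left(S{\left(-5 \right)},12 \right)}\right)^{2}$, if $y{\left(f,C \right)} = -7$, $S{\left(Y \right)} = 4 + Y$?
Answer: $529$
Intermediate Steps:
$\left(y{\left(4,7 \right)} + z{\left(S{\left(-5 \right)},12 \right)}\right)^{2} = \left(-7 - 16\right)^{2} = \left(-23\right)^{2} = 529$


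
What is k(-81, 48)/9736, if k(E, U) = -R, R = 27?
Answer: -27/9736 ≈ -0.0027732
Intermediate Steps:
k(E, U) = -27 (k(E, U) = -1*27 = -27)
k(-81, 48)/9736 = -27/9736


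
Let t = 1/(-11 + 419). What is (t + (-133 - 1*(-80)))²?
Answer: 467554129/166464 ≈ 2808.7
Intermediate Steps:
t = 1/408 ≈ 0.0024510
(t + (-133 - 1*(-80)))² = (1/408 + (-133 - 1*(-80)))² = (1/408 + (-133 + 80))² = (1/408 - 53)² = (-21623/408)² = 467554129/166464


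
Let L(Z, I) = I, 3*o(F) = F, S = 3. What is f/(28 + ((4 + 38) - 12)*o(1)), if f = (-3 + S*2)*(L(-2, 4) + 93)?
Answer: 291/38 ≈ 7.6579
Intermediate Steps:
o(F) = F/3
f = 291 (f = (-3 + 3*2)*(4 + 93) = (-3 + 6)*97 = 3*97 = 291)
f/(28 + ((4 + 38) - 12)*o(1)) = 291/(28 + ((4 + 38) - 12)*((⅓)*1)) = 291/(28 + (42 - 12)*(⅓)) = 291/(28 + 30*(⅓)) = 291/(28 + 10) = 291/38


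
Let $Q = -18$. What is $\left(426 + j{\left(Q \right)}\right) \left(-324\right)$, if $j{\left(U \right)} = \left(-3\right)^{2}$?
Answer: $-140940$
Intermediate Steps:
$j{\left(U \right)} = 9$
$\left(426 + j{\left(Q \right)}\right) \left(-324\right) = \left(426 + 9\right) \left(-324\right) = 435 \left(-324\right) = -140940$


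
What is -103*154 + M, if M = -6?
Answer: -15868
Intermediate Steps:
-103*154 + M = -103*154 - 6 = -15862 - 6 = -15868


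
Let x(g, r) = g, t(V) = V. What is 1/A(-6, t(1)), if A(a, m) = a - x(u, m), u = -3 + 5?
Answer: -⅛ ≈ -0.12500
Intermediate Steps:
u = 2
A(a, m) = -2 + a (A(a, m) = a - 1*2 = a - 2 = -2 + a)
1/A(-6, t(1)) = 1/(-2 - 6) = 1/(-8) = -⅛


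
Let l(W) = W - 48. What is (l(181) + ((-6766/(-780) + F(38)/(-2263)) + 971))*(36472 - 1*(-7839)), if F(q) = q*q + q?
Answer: 595731062603/12090 ≈ 4.9275e+7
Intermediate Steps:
l(W) = -48 + W
F(q) = q + q² (F(q) = q² + q = q + q²)
(l(181) + ((-6766/(-780) + F(38)/(-2263)) + 971))*(36472 - 1*(-7839)) = ((-48 + 181) + ((-6766/(-780) + (38*(1 + 38))/(-2263)) + 971))*(36472 - 1*(-7839)) = (133 + ((-6766*(-1/780) + (38*39)*(-1/2263)) + 971))*(36472 + 7839) = (133 + ((3383/390 + 1482*(-1/2263)) + 971))*44311 = (133 + ((3383/390 - 1482/2263) + 971))*44311 = (133 + (7077749/882570 + 971))*44311 = (133 + 864053219/882570)*44311 = (981435029/882570)*44311 = 595731062603/12090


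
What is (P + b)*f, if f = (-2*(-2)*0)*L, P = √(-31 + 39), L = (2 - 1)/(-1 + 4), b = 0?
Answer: 0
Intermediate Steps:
L = ⅓ (L = 1/3 = 1*(⅓) = ⅓ ≈ 0.33333)
P = 2*√2 (P = √8 = 2*√2 ≈ 2.8284)
f = 0 (f = (-2*(-2)*0)*(⅓) = (4*0)*(⅓) = 0*(⅓) = 0)
(P + b)*f = (2*√2 + 0)*0 = (2*√2)*0 = 0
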